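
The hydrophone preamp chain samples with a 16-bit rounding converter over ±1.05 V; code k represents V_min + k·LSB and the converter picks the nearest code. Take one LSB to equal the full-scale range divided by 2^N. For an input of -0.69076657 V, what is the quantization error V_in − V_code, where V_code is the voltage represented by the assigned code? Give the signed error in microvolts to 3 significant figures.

−5.77 µV

Span: 1.05 V − (-1.05 V) = 2.1 V. LSB = 2.1 V / 2^16 ≈ 32.04 µV.
(V_in − V_min)/LSB = (-0.69076657 − (-1.05)) × 65536/2.1 = 11210.8200 → nearest code k = 11211.
Reconstructed level: -1.05 + 11211 × 2.1/65536 V = -0.69076080322 V.
e = -0.69076657 − (-0.69076080322) = −5.77 µV.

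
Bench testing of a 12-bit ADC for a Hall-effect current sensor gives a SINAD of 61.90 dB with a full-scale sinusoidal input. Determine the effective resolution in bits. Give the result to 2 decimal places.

9.99 bits

ENOB = (61.90 − 1.76)/6.02 = 9.9900 bits.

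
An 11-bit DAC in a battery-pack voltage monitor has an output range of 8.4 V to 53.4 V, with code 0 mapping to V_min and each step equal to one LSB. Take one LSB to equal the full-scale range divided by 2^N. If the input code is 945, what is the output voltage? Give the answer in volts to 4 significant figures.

29.16 V

The full-scale span is 53.4 − (8.4) = 45 V. LSB = 45 V / 2^11.
V_out = V_min + code × LSB = 8.4 V + 945 × 45 V / 2048
      = 8.4 + 20.7642 = 29.1642 V.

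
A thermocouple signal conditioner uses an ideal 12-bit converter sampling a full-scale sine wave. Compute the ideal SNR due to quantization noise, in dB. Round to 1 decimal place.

Ideal quantization SNR: 6.02 × 12 + 1.76 dB = 74.0 dB.

74.0 dB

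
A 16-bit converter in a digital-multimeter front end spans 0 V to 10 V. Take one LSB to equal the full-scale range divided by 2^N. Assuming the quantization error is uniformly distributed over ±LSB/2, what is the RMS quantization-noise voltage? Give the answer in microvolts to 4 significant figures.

Range is 10 V.
One LSB is 10 V / 65536 = 152.588 µV.
V_rms = LSB/√12 = 152.588 µV / √12 = 44.05 µV.

44.05 µV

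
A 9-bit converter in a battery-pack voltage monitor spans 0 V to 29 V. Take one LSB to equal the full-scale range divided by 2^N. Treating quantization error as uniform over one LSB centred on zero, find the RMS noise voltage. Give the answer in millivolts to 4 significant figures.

16.35 mV

Range is 29 V.
One LSB is 29 V / 512 = 56.6406 mV.
For a uniform distribution on [−LSB/2, +LSB/2], V_rms = LSB/√12 = 56.6406 mV/3.4641 = 16.35 mV.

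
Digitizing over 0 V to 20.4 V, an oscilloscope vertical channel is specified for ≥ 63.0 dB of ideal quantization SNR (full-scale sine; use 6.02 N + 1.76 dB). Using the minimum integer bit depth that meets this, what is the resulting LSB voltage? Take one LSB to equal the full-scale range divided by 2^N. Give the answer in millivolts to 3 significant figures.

Range is 20.4 V.
6.02 N + 1.76 ≥ 63.0 gives N ≥ 10.173, so the minimum integer is 11.
One LSB is 20.4 V / 2048 = 9.96 mV.

9.96 mV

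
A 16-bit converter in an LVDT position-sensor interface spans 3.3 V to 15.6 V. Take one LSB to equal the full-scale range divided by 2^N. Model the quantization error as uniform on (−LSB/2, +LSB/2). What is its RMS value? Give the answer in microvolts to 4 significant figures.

54.18 µV

The full-scale span is 15.6 − (3.3) = 12.3 V.
One LSB is 12.3 V / 65536 = 187.683 µV.
σ_q = LSB/√12 = 187.683 µV/3.4641 = 54.18 µV.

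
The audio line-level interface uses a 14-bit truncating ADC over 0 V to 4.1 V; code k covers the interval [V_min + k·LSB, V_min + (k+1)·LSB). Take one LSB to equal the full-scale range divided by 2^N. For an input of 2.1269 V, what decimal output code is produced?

Range is 4.1 V. LSB = 4.1 V / 2^14 ≈ 250.2 µV.
code = ⌊(V_in − V_min)/LSB⌋ = ⌊(V_in − V_min) × 2^14 / range⌋
     = ⌊(2.1269 − (0)) × 16384 / 4.1⌋ = ⌊2.1269 × 16384/4.1⌋
     = ⌊8499.300⌋ = 8499.

8499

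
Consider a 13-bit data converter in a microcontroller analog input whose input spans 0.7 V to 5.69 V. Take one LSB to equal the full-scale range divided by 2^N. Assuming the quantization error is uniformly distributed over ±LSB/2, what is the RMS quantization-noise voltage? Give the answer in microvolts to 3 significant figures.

The full-scale span is 5.69 − (0.7) = 4.99 V.
LSB = 4.99 V / 2^13 = 0.60913 mV.
For a uniform distribution on [−LSB/2, +LSB/2], V_rms = LSB/√12 = 0.60913 mV/3.4641 = 176 µV.

176 µV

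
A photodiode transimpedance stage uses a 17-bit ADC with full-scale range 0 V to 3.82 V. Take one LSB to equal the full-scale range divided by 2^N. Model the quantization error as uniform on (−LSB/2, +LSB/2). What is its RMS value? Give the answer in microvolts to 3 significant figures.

8.41 µV

Range is 3.82 V.
Step size = 3.82/131072 V = 29.144 µV.
σ_q = LSB/√12 = 29.144 µV/3.4641 = 8.41 µV.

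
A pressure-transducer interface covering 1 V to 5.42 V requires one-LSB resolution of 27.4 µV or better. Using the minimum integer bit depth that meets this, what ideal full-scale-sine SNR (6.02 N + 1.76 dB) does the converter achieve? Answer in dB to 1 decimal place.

Range = 5.42 − (1) = 4.42 V.
Need 2^N ≥ 4.42 V / 27.4 µV = 161300 → N_min = 18.
6.02(18) + 1.76 = 110.12 dB.

110.1 dB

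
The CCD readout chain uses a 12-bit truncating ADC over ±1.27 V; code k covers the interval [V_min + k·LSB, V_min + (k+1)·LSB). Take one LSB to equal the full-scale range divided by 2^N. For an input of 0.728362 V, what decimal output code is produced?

Range = 1.27 − (-1.27) = 2.54 V. LSB = 2.54 V / 2^12 ≈ 0.6201 mV.
V_in − V_min = 0.728362 − (-1.27) = 1.998362 V.
Divide by LSB: 1.998362 × 4096/2.54 = 3222.5554.
Truncating gives code 3222.

3222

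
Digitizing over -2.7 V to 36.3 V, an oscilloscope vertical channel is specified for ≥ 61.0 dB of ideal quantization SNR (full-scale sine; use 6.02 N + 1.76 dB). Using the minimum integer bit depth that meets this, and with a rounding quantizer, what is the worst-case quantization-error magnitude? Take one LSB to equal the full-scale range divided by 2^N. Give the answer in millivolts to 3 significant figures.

19.0 mV

Span: 36.3 V − (-2.7 V) = 39 V.
N ≥ (61.0 − 1.76)/6.02 = 9.841 → N_min = 10.
LSB = 39 V / 2^10 = 38.086 mV.
Half an LSB is 19.0 mV.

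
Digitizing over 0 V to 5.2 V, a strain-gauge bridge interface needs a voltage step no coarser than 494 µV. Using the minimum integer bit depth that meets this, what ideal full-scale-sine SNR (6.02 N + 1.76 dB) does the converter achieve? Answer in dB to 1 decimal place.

86.0 dB

Range is 5.2 V.
Required number of levels: 5.2/494 µV = 10526; smallest N with 2^N ≥ that is 14.
Ideal SNR at N = 14: 6.02·14 + 1.76 = 86.0 dB.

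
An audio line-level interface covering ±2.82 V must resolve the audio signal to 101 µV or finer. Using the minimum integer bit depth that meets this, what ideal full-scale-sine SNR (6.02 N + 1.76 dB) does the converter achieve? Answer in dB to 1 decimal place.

Span: 2.82 V − (-2.82 V) = 5.64 V.
Need 2^N ≥ 5.64 V / 101 µV = 55840 → N_min = 16.
SNR = 6.02 × 16 + 1.76 = 98.08 dB.

98.1 dB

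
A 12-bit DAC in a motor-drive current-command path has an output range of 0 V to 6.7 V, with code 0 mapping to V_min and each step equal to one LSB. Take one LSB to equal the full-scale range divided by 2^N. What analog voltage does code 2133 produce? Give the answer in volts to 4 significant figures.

V_FS = 6.7 V. LSB = 6.7 V / 2^12.
V_out = 0 + 2133 × (6.7/4096) V
      = 0 + 3.48904 = 3.48904 V.

3.489 V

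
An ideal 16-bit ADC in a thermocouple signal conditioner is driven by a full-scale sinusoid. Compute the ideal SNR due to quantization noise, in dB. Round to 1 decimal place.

6.02(16) + 1.76 = 96.32 + 1.76 = 98.08 dB.

98.1 dB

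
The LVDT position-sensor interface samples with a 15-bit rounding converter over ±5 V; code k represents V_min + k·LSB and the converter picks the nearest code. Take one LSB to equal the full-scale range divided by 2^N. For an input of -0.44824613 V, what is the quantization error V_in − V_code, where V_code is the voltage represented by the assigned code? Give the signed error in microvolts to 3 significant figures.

+57.1 µV

Range = 5 − (-5) = 10 V. LSB = 10 V / 2^15 ≈ 305.2 µV.
(V_in − V_min)/LSB = (-0.44824613 − (-5)) × 32768/10 = 14915.1871 → nearest code k = 14915.
Reconstructed level: -5 + 14915 × 10/32768 V = -0.44830322266 V.
V_in − V_code = -0.44824613 − (-0.44830322266) = +57.1 µV.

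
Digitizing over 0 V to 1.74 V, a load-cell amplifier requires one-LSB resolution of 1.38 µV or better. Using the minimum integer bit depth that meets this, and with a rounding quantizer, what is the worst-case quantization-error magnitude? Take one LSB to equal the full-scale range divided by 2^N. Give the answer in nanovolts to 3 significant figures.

415 nV

Range is 1.74 V.
Levels needed ≥ 1.74/1.38 µV = 1.261e6. 2^21 = 2097152 suffices, so N_min = 21.
LSB = 1.74 V ÷ 2^21 = 1.74/2097152 V = 0.82970 µV.
Max error for round-to-nearest is LSB/2 = 415 nV.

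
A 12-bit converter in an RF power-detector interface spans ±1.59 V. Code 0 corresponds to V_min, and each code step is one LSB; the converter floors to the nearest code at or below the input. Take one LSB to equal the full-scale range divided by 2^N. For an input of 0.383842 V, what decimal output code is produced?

Span: 1.59 V − (-1.59 V) = 3.18 V. LSB = 3.18 V / 2^12 ≈ 0.7764 mV.
V_in − V_min = 0.383842 − (-1.59) = 1.973842 V.
Divide by LSB: 1.973842 × 4096/3.18 = 2542.4078.
Truncating gives code 2542.

2542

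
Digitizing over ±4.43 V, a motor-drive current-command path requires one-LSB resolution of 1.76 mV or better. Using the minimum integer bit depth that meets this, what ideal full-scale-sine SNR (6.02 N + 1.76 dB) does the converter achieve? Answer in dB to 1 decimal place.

80.0 dB

Full-scale range = 4.43 V − (-4.43 V) = 8.86 V.
Required number of levels: 8.86/1.76 mV = 5034.1; smallest N with 2^N ≥ that is 13.
SNR = 6.02 × 13 + 1.76 = 80.02 dB.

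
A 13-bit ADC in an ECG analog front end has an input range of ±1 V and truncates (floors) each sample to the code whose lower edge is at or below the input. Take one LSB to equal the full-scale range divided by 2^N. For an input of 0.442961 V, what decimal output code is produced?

5910

Full-scale range = 1 V − (-1 V) = 2 V. LSB = 2 V / 2^13 ≈ 244.1 µV.
(V_in − V_min) × 2^13/range = (0.442961 − (-1)) × 8192/2 = 5910.368.
Floor → code = 5910.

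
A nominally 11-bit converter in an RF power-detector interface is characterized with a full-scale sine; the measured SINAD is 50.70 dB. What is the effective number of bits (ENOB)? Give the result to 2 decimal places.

8.13 bits

ENOB = (50.70 − 1.76)/6.02 = 8.1296 bits.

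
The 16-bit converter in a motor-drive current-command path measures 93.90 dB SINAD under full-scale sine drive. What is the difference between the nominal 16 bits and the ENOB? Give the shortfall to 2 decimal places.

0.69 bits

Effective bits = (93.90 − 1.76)/6.02 = 15.3056.
Shortfall = 16 − 15.3056 = 0.6944 bits.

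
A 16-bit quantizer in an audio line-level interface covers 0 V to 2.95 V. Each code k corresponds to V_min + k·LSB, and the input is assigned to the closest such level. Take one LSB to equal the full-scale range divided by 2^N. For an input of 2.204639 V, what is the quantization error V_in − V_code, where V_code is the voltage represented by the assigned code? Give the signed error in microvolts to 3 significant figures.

Range is 2.95 V. LSB = 2.95 V / 2^16 ≈ 45.01 µV.
Position in LSBs: (2.204639 − (0)) × 65536/2.95 = 48977.3632; rounding gives k = 48977.
V_code = 0 + (48977/65536) × 2.95 = 2.2046226501 V.
e = 2.204639 − (2.2046226501) = +16.3 µV.

+16.3 µV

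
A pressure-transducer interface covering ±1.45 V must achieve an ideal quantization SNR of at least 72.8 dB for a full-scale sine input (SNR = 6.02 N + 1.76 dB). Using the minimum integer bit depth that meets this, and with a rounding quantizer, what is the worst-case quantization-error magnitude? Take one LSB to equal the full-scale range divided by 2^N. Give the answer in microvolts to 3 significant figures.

354 µV

Span: 1.45 V − (-1.45 V) = 2.9 V.
N ≥ (72.8 − 1.76)/6.02 = 11.801 → N_min = 12.
LSB = 2.9 V ÷ 2^12 = 2.9/4096 V = 0.70801 mV.
Half an LSB is 354 µV.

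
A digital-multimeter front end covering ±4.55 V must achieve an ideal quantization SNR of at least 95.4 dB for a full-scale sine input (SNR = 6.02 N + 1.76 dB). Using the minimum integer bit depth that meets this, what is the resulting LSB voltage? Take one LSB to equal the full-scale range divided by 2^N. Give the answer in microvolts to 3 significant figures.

139 µV

Range = 4.55 − (-4.55) = 9.1 V.
6.02 N + 1.76 ≥ 95.4 gives N ≥ 15.555, so the minimum integer is 16.
LSB = 9.1 V ÷ 2^16 = 9.1/65536 V = 139 µV.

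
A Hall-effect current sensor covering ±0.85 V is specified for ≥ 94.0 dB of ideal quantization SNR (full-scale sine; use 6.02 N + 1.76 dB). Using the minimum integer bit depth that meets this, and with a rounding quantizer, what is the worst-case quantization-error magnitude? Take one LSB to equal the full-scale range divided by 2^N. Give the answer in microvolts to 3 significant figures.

Full-scale range = 0.85 V − (-0.85 V) = 1.7 V.
Required N = ⌈(94.0 − 1.76)/6.02⌉ = ⌈15.322⌉ = 16.
LSB = 1.7 V ÷ 2^16 = 1.7/65536 V = 25.940 µV.
Max error for round-to-nearest is LSB/2 = 13.0 µV.

13.0 µV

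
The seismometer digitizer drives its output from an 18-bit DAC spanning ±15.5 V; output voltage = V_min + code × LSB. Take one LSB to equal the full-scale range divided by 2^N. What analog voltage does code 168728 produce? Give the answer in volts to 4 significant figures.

Range = 15.5 − (-15.5) = 31 V. LSB = 31 V / 2^18.
V_out = -15.5 + 168728 × (31/262144) V
      = -15.5 V + 19.9530 V = 4.45303 V.

4.453 V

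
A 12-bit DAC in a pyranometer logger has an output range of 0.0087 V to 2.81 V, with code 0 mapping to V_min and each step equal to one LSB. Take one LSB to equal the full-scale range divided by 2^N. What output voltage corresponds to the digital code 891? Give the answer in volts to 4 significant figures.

Full-scale range = 2.81 V − (0.0087 V) = 2.8013 V. LSB = 2.8013 V / 2^12.
V_out = 0.0087 + 891 × (2.8013/4096) V
      = 0.0087 V + 0.609365 V = 0.618065 V.

0.6181 V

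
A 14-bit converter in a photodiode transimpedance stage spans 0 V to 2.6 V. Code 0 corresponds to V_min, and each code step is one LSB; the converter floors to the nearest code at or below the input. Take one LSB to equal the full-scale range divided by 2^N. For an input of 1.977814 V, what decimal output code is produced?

Range is 2.6 V. LSB = 2.6 V / 2^14 ≈ 158.7 µV.
code = ⌊(V_in − V_min)/LSB⌋ = ⌊(V_in − V_min) × 2^14 / range⌋
     = ⌊(1.977814 − (0)) × 16384 / 2.6⌋ = ⌊1.977814 × 16384/2.6⌋
     = ⌊12463.271⌋ = 12463.

12463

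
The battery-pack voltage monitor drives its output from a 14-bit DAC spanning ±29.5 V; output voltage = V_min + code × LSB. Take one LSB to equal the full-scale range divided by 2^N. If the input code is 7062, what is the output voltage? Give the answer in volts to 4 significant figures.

Full-scale range = 29.5 V − (-29.5 V) = 59 V. LSB = 59 V / 2^14.
Output = V_min + (7062/16384) × range = -29.5 + 0.431030 × 59 V
      = -29.5 + 25.4308 = -4.06921 V.

-4.069 V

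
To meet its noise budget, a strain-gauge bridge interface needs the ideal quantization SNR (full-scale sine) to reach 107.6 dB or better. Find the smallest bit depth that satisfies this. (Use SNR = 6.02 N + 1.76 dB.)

18 bits

Solving 6.02 N ≥ 107.6 − 1.76: N ≥ 17.581. Round up → N = 18.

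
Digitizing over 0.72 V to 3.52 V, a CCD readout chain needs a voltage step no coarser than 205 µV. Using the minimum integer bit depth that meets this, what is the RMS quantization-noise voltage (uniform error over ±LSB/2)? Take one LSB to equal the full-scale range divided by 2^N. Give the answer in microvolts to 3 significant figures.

49.3 µV

Full-scale range = 3.52 V − (0.72 V) = 2.8 V.
Required number of levels: 2.8/205 µV = 13659; smallest N with 2^N ≥ that is 14.
One LSB is 2.8 V / 16384 = 170.90 µV.
σ_q = LSB/√12 = 170.90 µV/3.4641 = 49.3 µV.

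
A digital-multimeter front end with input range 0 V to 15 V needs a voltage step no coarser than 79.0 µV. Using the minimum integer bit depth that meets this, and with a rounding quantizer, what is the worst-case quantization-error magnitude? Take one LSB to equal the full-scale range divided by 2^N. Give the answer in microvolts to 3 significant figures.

Span = 15 V.
Need 2^N ≥ 15 V / 79.0 µV = 189900 → N_min = 18.
LSB = 15 V / 2^18 = 57.220 µV.
Half an LSB is 28.6 µV.

28.6 µV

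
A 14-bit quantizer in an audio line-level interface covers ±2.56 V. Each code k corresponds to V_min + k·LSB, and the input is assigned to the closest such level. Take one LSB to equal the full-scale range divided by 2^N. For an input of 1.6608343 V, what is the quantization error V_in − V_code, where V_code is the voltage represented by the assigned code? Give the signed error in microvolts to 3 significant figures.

−103 µV

Full-scale range = 2.56 V − (-2.56 V) = 5.12 V. LSB = 5.12 V / 2^14 ≈ 312.5 µV.
(1.6608343 − (-2.56)) / LSB = 4.2208343 × 16384/5.12 = 13506.6698. Nearest integer: k = 13507.
Reconstructed level: -2.56 + 13507 × 5.12/16384 V = 1.6609375000 V.
V_in − V_code = 1.6608343 − (1.6609375000) = −103 µV.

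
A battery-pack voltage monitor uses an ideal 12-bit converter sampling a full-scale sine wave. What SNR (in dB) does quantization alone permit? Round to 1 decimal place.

74.0 dB

SNR = 6.02·12 + 1.76 = 74.00 dB.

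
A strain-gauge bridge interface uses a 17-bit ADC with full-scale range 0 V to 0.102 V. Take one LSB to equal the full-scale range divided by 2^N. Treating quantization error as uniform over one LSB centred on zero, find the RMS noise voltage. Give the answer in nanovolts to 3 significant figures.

225 nV

V_FS = 0.102 V.
One LSB is 0.102 V / 131072 = 0.77820 µV.
RMS of a uniform error over width LSB is LSB/√12 = 225 nV.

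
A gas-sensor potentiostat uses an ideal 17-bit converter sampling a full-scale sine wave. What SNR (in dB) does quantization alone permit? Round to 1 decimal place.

Ideal quantization SNR: 6.02 × 17 + 1.76 dB = 104.1 dB.

104.1 dB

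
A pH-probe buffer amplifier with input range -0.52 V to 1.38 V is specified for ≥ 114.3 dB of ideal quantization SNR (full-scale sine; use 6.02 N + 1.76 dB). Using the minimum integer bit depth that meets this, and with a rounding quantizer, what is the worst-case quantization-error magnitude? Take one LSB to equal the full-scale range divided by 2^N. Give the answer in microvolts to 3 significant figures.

1.81 µV

Range = 1.38 − (-0.52) = 1.9 V.
Solving 6.02 N ≥ 114.3 − 1.76: N ≥ 18.694. Round up → N = 19.
One LSB is 1.9 V / 524288 = 3.6240 µV.
Half an LSB is 1.81 µV.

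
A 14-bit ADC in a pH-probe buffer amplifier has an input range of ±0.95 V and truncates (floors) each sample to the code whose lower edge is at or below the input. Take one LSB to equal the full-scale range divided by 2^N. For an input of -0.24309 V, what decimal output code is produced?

Span: 0.95 V − (-0.95 V) = 1.9 V. LSB = 1.9 V / 2^14 ≈ 116.0 µV.
V_in − V_min = -0.24309 − (-0.95) = 0.70691 V.
Divide by LSB: 0.70691 × 16384/1.9 = 6095.7965.
Truncating gives code 6095.

6095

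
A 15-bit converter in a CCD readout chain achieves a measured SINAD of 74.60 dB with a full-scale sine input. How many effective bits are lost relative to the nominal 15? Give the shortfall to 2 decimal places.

N_eff = (74.60 − 1.76)/6.02 = 12.0997 bits.
15 − 12.0997 = 2.90 bits below nominal.

2.90 bits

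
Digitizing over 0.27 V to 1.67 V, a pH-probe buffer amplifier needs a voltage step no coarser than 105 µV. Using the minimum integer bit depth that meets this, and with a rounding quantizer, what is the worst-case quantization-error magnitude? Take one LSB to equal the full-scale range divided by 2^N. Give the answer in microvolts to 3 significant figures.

42.7 µV

Full-scale range = 1.67 V − (0.27 V) = 1.4 V.
Need 2^N ≥ 1.4 V / 105 µV = 13330 → N_min = 14.
One LSB is 1.4 V / 16384 = 85.449 µV.
|e|_max = LSB/2 = 42.7 µV.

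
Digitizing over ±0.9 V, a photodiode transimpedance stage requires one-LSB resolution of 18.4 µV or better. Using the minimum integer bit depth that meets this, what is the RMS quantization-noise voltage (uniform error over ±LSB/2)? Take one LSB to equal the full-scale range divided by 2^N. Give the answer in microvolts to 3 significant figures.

The full-scale span is 0.9 − (-0.9) = 1.8 V.
Need 2^N ≥ 1.8 V / 18.4 µV = 97830 → N_min = 17.
One LSB is 1.8 V / 131072 = 13.733 µV.
σ_q = LSB/√12 = 13.733 µV/3.4641 = 3.96 µV.

3.96 µV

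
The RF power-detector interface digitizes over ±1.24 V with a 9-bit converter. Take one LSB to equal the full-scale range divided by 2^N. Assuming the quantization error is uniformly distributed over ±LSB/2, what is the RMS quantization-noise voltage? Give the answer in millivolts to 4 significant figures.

1.398 mV

The full-scale span is 1.24 − (-1.24) = 2.48 V.
One LSB is 2.48 V / 512 = 4.84375 mV.
For a uniform distribution on [−LSB/2, +LSB/2], V_rms = LSB/√12 = 4.84375 mV/3.4641 = 1.398 mV.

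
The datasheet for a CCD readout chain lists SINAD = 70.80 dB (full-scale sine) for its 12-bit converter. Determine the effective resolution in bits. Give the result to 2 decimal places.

ENOB = (SINAD − 1.76) / 6.02 = (70.80 − 1.76) / 6.02 = 69.04 / 6.02 = 11.4684.

11.47 bits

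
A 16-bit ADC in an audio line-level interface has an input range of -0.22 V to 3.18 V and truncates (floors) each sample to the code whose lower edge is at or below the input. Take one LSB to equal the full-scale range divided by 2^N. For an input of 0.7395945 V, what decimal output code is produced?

The full-scale span is 3.18 − (-0.22) = 3.4 V. LSB = 3.4 V / 2^16 ≈ 51.88 µV.
V_in − V_min = 0.7395945 − (-0.22) = 0.9595945 V.
Divide by LSB: 0.9595945 × 65536/3.4 = 18496.4662.
Truncating gives code 18496.

18496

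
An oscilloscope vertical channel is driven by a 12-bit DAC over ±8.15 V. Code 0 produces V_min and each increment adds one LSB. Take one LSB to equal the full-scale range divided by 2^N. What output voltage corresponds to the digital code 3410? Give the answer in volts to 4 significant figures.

5.420 V

Range = 8.15 − (-8.15) = 16.3 V. LSB = 16.3 V / 2^12.
V_out = V_min + code × LSB = -8.15 V + 3410 × 16.3 V / 4096
      = -8.15 V + 13.5701 V = 5.42007 V.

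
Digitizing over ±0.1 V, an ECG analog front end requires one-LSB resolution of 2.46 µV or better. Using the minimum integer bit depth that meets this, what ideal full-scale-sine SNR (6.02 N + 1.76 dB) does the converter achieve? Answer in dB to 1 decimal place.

104.1 dB

Span: 0.1 V − (-0.1 V) = 0.2 V.
0.2 V / 2.46 µV = 81300. Since 2^16 = 65536 and 2^17 = 131072, N = 17.
SNR = 6.02 × 17 + 1.76 = 104.10 dB.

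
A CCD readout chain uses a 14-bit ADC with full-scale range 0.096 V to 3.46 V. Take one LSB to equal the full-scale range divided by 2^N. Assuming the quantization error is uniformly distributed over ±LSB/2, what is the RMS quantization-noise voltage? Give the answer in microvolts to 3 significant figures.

59.3 µV

Range = 3.46 − (0.096) = 3.364 V.
One LSB is 3.364 V / 16384 = 205.32 µV.
V_rms = LSB/√12 = 205.32 µV / √12 = 59.3 µV.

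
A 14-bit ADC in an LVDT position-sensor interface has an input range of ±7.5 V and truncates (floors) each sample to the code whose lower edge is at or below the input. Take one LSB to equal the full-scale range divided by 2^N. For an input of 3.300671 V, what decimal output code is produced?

The full-scale span is 7.5 − (-7.5) = 15 V. LSB = 15 V / 2^14 ≈ 0.9155 mV.
V_in − V_min = 3.300671 − (-7.5) = 10.800671 V.
Divide by LSB: 10.800671 × 16384/15 = 11797.2129.
Truncating gives code 11797.

11797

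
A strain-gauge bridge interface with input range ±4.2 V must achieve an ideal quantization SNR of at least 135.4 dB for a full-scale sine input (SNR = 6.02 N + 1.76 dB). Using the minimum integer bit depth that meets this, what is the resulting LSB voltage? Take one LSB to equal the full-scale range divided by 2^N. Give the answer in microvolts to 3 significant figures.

Full-scale range = 4.2 V − (-4.2 V) = 8.4 V.
Solving 6.02 N ≥ 135.4 − 1.76: N ≥ 22.199. Round up → N = 23.
One LSB is 8.4 V / 8388608 = 1.00 µV.

1.00 µV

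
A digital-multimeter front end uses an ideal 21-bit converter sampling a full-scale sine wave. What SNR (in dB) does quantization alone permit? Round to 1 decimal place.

128.2 dB

6.02(21) + 1.76 = 126.42 + 1.76 = 128.18 dB.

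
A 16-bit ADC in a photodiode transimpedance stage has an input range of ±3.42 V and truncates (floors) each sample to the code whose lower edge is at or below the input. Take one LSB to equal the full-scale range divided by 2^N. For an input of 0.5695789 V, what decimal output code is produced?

38225

The full-scale span is 3.42 − (-3.42) = 6.84 V. LSB = 6.84 V / 2^16 ≈ 104.4 µV.
V_in − V_min = 0.5695789 − (-3.42) = 3.9895789 V.
Divide by LSB: 3.9895789 × 65536/6.84 = 38225.2987.
Truncating gives code 38225.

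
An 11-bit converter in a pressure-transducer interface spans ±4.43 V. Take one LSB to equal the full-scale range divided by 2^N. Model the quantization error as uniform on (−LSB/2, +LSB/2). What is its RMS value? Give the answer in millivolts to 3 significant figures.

The full-scale span is 4.43 − (-4.43) = 8.86 V.
One LSB is 8.86 V / 2048 = 4.3262 mV.
For a uniform distribution on [−LSB/2, +LSB/2], V_rms = LSB/√12 = 4.3262 mV/3.4641 = 1.25 mV.

1.25 mV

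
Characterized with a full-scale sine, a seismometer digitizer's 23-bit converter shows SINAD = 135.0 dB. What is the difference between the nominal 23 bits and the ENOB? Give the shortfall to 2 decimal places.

0.87 bits

ENOB = (SINAD − 1.76)/6.02 = (135.0 − 1.76)/6.02 = 22.1329 bits.
Lost resolution: 23 − 22.1329 = 0.8671 bits.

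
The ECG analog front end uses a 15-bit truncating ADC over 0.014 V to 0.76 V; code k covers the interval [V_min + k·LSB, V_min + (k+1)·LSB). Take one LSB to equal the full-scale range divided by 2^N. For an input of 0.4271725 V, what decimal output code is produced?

18148

Full-scale range = 0.76 V − (0.014 V) = 0.746 V. LSB = 0.746 V / 2^15 ≈ 22.77 µV.
(V_in − V_min) × 2^15/range = (0.4271725 − (0.014)) × 32768/0.746 = 18148.574.
Floor → code = 18148.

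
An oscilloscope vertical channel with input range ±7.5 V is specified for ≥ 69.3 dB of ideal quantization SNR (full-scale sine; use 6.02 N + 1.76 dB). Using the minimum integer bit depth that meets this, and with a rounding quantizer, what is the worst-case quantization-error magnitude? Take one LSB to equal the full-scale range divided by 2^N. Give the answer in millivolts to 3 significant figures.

1.83 mV

Range = 7.5 − (-7.5) = 15 V.
N ≥ (69.3 − 1.76)/6.02 = 11.219 → N_min = 12.
One LSB is 15 V / 4096 = 3.6621 mV.
Half an LSB is 1.83 mV.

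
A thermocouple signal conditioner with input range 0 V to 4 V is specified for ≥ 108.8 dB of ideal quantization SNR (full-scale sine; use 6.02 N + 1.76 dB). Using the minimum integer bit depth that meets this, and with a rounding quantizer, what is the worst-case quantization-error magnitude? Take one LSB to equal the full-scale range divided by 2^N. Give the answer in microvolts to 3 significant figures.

Full-scale range = 4 V.
N ≥ (108.8 − 1.76)/6.02 = 17.781 → N_min = 18.
LSB = 4 V / 2^18 = 15.259 µV.
|e|_max = LSB/2 = 7.63 µV.

7.63 µV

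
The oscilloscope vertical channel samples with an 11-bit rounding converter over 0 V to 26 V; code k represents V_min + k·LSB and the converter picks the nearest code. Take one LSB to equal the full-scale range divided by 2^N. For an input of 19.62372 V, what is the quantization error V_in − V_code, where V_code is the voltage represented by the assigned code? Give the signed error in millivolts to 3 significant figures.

Full-scale range = 26 V. LSB = 26 V / 2^11 ≈ 12.70 mV.
(V_in − V_min)/LSB = (19.62372 − (0)) × 2048/26 = 1545.7453 → nearest code k = 1546.
Reconstructed level: 0 + 1546 × 26/2048 V = 19.62695313 V.
e = 19.62372 − (19.62695313) = −3.23 mV.

−3.23 mV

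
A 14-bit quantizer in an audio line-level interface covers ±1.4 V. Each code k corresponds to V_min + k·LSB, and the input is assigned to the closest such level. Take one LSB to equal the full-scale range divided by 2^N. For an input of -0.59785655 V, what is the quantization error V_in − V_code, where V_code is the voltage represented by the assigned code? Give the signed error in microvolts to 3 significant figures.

−53.8 µV

Full-scale range = 1.4 V − (-1.4 V) = 2.8 V. LSB = 2.8 V / 2^14 ≈ 170.9 µV.
Position in LSBs: (-0.59785655 − (-1.4)) × 16384/2.8 = 4693.6851; rounding gives k = 4694.
Reconstructed level: -1.4 + 4694 × 2.8/16384 V = -0.59780273438 V.
V_in − V_code = -0.59785655 − (-0.59780273438) = −53.8 µV.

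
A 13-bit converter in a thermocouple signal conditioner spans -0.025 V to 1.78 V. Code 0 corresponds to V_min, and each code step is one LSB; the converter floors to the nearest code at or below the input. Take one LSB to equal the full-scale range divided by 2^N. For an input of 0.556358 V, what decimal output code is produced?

Range = 1.78 − (-0.025) = 1.805 V. LSB = 1.805 V / 2^13 ≈ 220.3 µV.
code = ⌊(V_in − V_min)/LSB⌋ = ⌊(V_in − V_min) × 2^13 / range⌋
     = ⌊(0.556358 − (-0.025)) × 8192 / 1.805⌋ = ⌊0.581358 × 8192/1.805⌋
     = ⌊2638.496⌋ = 2638.

2638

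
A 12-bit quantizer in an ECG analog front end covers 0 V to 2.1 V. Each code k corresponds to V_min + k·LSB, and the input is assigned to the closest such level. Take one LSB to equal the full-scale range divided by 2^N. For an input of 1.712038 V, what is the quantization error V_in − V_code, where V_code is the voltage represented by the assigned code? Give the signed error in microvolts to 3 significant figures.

+148 µV

V_FS = 2.1 V. LSB = 2.1 V / 2^12 ≈ 0.5127 mV.
Position in LSBs: (1.712038 − (0)) × 4096/2.1 = 3339.2894; rounding gives k = 3339.
V_code = 0 + (3339/4096) × 2.1 = 1.711889648 V.
Error = V_in − V_code = 1.712038 − (1.711889648) = +148 µV.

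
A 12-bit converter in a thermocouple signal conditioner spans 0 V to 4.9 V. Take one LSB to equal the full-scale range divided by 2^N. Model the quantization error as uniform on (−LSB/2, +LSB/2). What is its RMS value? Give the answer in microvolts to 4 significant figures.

Range is 4.9 V.
One LSB is 4.9 V / 4096 = 1.19629 mV.
V_rms = LSB/√12 = 1.19629 mV / √12 = 345.3 µV.

345.3 µV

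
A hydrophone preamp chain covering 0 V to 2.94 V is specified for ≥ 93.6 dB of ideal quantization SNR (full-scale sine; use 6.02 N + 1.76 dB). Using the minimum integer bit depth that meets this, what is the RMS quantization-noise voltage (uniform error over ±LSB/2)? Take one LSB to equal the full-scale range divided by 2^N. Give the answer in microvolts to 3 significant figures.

Span = 2.94 V.
N ≥ (93.6 − 1.76)/6.02 = 15.256 → N_min = 16.
One LSB is 2.94 V / 65536 = 44.861 µV.
V_rms = LSB/√12 = 13.0 µV.

13.0 µV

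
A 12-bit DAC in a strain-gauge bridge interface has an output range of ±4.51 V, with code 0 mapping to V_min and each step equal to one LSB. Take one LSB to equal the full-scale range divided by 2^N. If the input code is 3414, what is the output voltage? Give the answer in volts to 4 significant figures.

Span: 4.51 V − (-4.51 V) = 9.02 V. LSB = 9.02 V / 2^12.
Output = V_min + (3414/4096) × range = -4.51 + 0.833496 × 9.02 V
      = -4.51 + 7.51813 = 3.00813 V.

3.008 V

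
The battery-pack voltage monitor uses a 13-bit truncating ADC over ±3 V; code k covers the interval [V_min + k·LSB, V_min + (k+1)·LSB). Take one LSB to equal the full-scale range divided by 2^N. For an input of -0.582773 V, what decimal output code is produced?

3300

Range = 3 − (-3) = 6 V. LSB = 6 V / 2^13 ≈ 0.7324 mV.
V_in − V_min = -0.582773 − (-3) = 2.417227 V.
Divide by LSB: 2.417227 × 8192/6 = 3300.3206.
Truncating gives code 3300.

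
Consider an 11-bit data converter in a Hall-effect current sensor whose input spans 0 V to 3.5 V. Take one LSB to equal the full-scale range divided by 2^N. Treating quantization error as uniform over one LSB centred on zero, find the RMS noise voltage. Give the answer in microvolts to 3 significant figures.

Full-scale range = 3.5 V.
LSB = 3.5 V ÷ 2^11 = 3.5/2048 V = 1.7090 mV.
RMS of a uniform error over width LSB is LSB/√12 = 493 µV.

493 µV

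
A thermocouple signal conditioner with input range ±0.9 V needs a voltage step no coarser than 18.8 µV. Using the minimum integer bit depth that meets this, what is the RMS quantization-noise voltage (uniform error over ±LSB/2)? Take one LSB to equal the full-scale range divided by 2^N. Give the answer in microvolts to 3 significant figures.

3.96 µV

The full-scale span is 0.9 − (-0.9) = 1.8 V.
Required number of levels: 1.8/18.8 µV = 95745; smallest N with 2^N ≥ that is 17.
One LSB is 1.8 V / 131072 = 13.733 µV.
RMS noise = LSB/√12 = 3.96 µV.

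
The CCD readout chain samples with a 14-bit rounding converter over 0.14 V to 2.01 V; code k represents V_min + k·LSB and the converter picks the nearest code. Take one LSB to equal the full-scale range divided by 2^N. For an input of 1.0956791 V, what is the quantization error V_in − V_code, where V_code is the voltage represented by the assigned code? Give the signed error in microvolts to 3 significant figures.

+20.5 µV

Range = 2.01 − (0.14) = 1.87 V. LSB = 1.87 V / 2^14 ≈ 114.1 µV.
Position in LSBs: (1.0956791 − (0.14)) × 16384/1.87 = 8373.1799; rounding gives k = 8373.
Reconstructed level: 0.14 + 8373 × 1.87/16384 V = 1.0956585693 V.
e = 1.0956791 − (1.0956585693) = +20.5 µV.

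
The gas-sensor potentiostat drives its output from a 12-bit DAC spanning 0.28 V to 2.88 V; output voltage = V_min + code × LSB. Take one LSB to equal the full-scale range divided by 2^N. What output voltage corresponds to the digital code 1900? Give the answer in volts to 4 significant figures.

Full-scale range = 2.88 V − (0.28 V) = 2.6 V. LSB = 2.6 V / 2^12.
V_out = V_min + code × LSB = 0.28 V + 1900 × 2.6 V / 4096
      = 0.28 V + 1.20605 V = 1.48605 V.

1.486 V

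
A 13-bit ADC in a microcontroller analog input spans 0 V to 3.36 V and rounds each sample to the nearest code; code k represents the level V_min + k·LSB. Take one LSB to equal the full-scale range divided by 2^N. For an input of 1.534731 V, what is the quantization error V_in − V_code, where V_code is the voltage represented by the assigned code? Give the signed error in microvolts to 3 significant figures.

−73.7 µV

Span = 3.36 V. LSB = 3.36 V / 2^13 ≈ 410.2 µV.
(V_in − V_min)/LSB = (1.534731 − (0)) × 8192/3.36 = 3741.8203 → nearest code k = 3742.
V_code = V_min + k × range/2^13 = 0 + 3742 × 3.36/8192 = 1.534804688 V.
e = 1.534731 − (1.534804688) = −73.7 µV.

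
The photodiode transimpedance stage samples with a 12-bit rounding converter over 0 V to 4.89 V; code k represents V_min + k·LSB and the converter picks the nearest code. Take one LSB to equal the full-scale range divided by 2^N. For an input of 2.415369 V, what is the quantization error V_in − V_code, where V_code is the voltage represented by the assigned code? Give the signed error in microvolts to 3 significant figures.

+215 µV

Full-scale range = 4.89 V. LSB = 4.89 V / 2^12 ≈ 1.194 mV.
Position in LSBs: (2.415369 − (0)) × 4096/4.89 = 2023.1803; rounding gives k = 2023.
V_code = V_min + k × range/2^12 = 0 + 2023 × 4.89/4096 = 2.415153809 V.
V_in − V_code = 2.415369 − (2.415153809) = +215 µV.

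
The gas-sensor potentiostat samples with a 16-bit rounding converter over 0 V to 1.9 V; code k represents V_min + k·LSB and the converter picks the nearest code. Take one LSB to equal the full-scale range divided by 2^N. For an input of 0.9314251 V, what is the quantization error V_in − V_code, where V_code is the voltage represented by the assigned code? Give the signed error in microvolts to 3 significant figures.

+8.78 µV

Full-scale range = 1.9 V. LSB = 1.9 V / 2^16 ≈ 28.99 µV.
(0.9314251 − (0)) / LSB = 0.9314251 × 65536/1.9 = 32127.3028. Nearest integer: k = 32127.
V_code = V_min + k × range/2^16 = 0 + 32127 × 1.9/65536 = 0.93141632080 V.
e = 0.9314251 − (0.93141632080) = +8.78 µV.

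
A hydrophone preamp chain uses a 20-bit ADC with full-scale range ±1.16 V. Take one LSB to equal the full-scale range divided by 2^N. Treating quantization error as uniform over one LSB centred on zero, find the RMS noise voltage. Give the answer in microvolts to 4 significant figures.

0.6387 µV

Full-scale range = 1.16 V − (-1.16 V) = 2.32 V.
One LSB is 2.32 V / 1048576 = 2.21252 µV.
σ_q = LSB/√12 = 2.21252 µV/3.4641 = 0.6387 µV.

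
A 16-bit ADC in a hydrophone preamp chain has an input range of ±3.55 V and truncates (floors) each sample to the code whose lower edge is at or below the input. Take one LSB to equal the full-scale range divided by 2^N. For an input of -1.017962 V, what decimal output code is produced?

The full-scale span is 3.55 − (-3.55) = 7.1 V. LSB = 7.1 V / 2^16 ≈ 108.3 µV.
code = ⌊(V_in − V_min)/LSB⌋ = ⌊(V_in − V_min) × 2^16 / range⌋
     = ⌊(-1.017962 − (-3.55)) × 65536 / 7.1⌋ = ⌊2.532038 × 65536/7.1⌋
     = ⌊23371.781⌋ = 23371.

23371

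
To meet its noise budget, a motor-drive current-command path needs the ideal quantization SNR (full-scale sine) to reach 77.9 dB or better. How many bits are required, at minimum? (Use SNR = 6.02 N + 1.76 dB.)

Solving 6.02 N ≥ 77.9 − 1.76: N ≥ 12.648. Round up → N = 13.

13 bits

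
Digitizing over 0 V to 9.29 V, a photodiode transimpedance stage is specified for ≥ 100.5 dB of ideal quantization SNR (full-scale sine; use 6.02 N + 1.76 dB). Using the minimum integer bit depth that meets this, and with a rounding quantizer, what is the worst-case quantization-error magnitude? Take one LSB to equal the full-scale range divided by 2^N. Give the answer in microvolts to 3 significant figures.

35.4 µV

Range is 9.29 V.
N ≥ (100.5 − 1.76)/6.02 = 16.402 → N_min = 17.
Step size = 9.29/131072 V = 70.877 µV.
|e|_max = LSB/2 = 35.4 µV.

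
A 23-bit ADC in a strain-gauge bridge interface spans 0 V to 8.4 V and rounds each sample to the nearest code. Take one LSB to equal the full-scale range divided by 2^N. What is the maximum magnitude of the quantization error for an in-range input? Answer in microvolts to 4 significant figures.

0.5007 µV

Span = 8.4 V.
LSB = 8.4 V ÷ 2^23 = 8.4/8388608 V = 1.00136 µV.
Worst-case error for round-to-nearest is half an LSB: 0.5007 µV.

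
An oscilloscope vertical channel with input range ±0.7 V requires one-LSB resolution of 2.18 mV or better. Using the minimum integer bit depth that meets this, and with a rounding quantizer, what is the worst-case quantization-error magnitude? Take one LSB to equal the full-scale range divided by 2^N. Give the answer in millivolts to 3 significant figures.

0.684 mV

Range = 0.7 − (-0.7) = 1.4 V.
Required number of levels: 1.4/2.18 mV = 642.20; smallest N with 2^N ≥ that is 10.
LSB = 1.4 V ÷ 2^10 = 1.4/1024 V = 1.3672 mV.
Half an LSB is 0.684 mV.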